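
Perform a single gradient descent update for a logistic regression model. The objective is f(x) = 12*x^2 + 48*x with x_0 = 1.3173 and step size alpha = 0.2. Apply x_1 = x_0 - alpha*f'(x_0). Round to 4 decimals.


We compute the gradient at x_0 and apply the update.
f'(x) = 24*x + 48
f'(1.3173) = 24*1.3173 + 48 = 79.6152
x_1 = 1.3173 - 0.2*79.6152 = -14.6057


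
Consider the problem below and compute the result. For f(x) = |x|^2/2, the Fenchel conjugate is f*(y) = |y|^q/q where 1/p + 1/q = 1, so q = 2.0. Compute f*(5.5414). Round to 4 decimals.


The conjugate exponent q satisfies 1/p + 1/q = 1.
p = 2, so q = 2/(2 - 1) = 2.0
|y|^q = 5.5414^2.0 = 30.7071
f*(5.5414) = 30.7071 / 2.0 = 15.3536


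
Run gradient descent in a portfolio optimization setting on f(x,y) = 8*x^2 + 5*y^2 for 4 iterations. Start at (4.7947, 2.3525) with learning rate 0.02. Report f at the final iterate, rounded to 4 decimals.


Gradient descent on f(x,y) = 8*x^2 + 5*y^2.
Starting point: (4.7947, 2.3525), alpha = 0.02
Step 1: grad_x = 2*8*4.7947 = 76.7152, grad_y = 2*5*2.3525 = 23.525
  x_1 = 4.7947 - 0.02*76.7152 = 3.2604
  y_1 = 2.3525 - 0.02*23.525 = 1.882
Step 2: grad_x = 2*8*3.2604 = 52.1663, grad_y = 2*5*1.882 = 18.82
  x_2 = 3.2604 - 0.02*52.1663 = 2.2171
  y_2 = 1.882 - 0.02*18.82 = 1.5056
Step 3: grad_x = 2*8*2.2171 = 35.4731, grad_y = 2*5*1.5056 = 15.056
  x_3 = 2.2171 - 0.02*35.4731 = 1.5076
  y_3 = 1.5056 - 0.02*15.056 = 1.2045
Step 4: grad_x = 2*8*1.5076 = 24.1217, grad_y = 2*5*1.2045 = 12.0448
  x_4 = 1.5076 - 0.02*24.1217 = 1.0252
  y_4 = 1.2045 - 0.02*12.0448 = 0.9636
f(1.0252, 0.9636) = 8*1.0252^2 + 5*0.9636^2 = 13.0503


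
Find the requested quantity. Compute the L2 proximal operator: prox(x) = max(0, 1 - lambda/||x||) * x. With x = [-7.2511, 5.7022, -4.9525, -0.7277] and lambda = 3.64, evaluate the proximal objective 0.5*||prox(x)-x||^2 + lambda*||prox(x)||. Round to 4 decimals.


Step 1: Compute ||x||.
||x|| = 10.4953
Step 2: Compute scaling factor.
scale = max(0, 1 - 3.64/10.4953) = 0.6532
Step 3: prox(x) = [-4.7362, 3.7245, -3.2349, -0.4753]
||prox(x)|| = 6.8553
Step 4: Proximal objective.
0.5*||prox-x||^2 = 6.6248
lambda*||prox|| = 24.9533
Total = 31.5779


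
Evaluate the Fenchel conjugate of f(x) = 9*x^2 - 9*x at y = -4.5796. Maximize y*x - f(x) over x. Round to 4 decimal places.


f*(y) = sup_x {y*x - a*x^2 - b*x} = sup_x {(y-b)*x - a*x^2}
FOC: (y - b) - 2a*x = 0 => x* = (y - b)/(2a)
x* = (-4.5796 + 9)/(2*9) = 0.2456
f*(-4.5796) = (y-b)^2/(4a) = (-4.5796 + 9)^2/(4*9)
= 19.5399/36 = 0.5428


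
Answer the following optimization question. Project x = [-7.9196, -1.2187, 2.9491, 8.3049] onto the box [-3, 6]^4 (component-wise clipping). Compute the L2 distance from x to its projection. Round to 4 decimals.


Project each component onto [-3, 6].
clip(-7.9196) = -3.0, clip(-1.2187) = -1.2187, clip(2.9491) = 2.9491, clip(8.3049) = 6.0
Projection = [-3.0, -1.2187, 2.9491, 6.0]
Squared diffs: [24.2025, 0.0, 0.0, 5.3126]
Distance = sqrt(29.5151) = 5.4328


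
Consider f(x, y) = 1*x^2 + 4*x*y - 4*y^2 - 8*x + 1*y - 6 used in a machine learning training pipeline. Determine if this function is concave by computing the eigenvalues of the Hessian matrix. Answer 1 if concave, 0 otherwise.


The Hessian of f(x,y) = 1*x^2 + 4*x*y - 4*y^2 - 8*x + 1*y - 6 is:
H = [[2, 4], [4, -8]]
Trace = 2 - 8 = -6
Determinant = 2*-8 - (4)^2 = -32
Discriminant = (-6)^2 - 4*-32 = 164.0
Eigenvalues: lambda_1 = -9.4031, lambda_2 = 3.4031
The function is not concave.

0


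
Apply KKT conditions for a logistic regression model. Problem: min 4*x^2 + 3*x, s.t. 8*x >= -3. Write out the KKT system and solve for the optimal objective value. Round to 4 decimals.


Step 1: Try lambda = 0 (constraint inactive).
Stationarity: 2*4*x + 3 = 0
x* = -3/(2*4) = -0.375
Check constraint: 8*-0.375 = -3.0 >= -3 -- satisfied.
Step 2: Compute optimal value.
f(x*) = 4*(-0.375)^2 + 3*(-0.375) = -0.5625


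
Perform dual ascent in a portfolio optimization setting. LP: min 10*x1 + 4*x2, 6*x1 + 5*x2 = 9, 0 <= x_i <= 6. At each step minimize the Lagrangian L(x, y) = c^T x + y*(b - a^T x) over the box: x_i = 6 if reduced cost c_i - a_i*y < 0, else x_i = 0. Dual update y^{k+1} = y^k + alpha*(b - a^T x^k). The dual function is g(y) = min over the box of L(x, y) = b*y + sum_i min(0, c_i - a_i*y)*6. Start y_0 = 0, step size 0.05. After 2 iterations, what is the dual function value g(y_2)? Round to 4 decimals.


Dual ascent for LP: min 10*x1 + 4*x2, 6*x1 + 5*x2 = 9, 0 <= x_i <= 6
Step 1: y^k = 0.0, reduced costs: (10.0, 4.0)
  x^k = (0.0, 0.0), subgradient = b - a^T x = 9.0
  y^{k+1} = 0.0 + 0.05*9.0 = 0.45
Step 2: y^k = 0.45, reduced costs: (7.3, 1.75)
  x^k = (0.0, 0.0), subgradient = b - a^T x = 9.0
  y^{k+1} = 0.45 + 0.05*9.0 = 0.9
Dual objective at y_2 = 0.9: reduced costs (4.6, -0.5), box minimizer x = (0.0, 6.0)
g(y_2) = b*y + (c1 - a1*y)*x1 + (c2 - a2*y)*x2 = 9*0.9 + 4.6*0.0 + (-0.5)*6.0 = 8.1 + 0.0 - 3.0 = 5.1


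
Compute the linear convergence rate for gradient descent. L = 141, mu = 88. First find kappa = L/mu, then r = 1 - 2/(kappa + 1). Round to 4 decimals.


Step 1: Compute the condition number.
kappa = L/mu = 141/88 = 1.6023
Step 2: Compute the convergence rate.
r = 1 - 2/(kappa + 1) = 1 - 2*mu/(L + mu) = (L - mu)/(L + mu) = 53/229 = 0.2314


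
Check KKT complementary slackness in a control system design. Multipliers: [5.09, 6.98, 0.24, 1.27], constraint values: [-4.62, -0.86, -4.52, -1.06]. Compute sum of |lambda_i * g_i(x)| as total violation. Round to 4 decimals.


KKT complementary slackness check:
lambda_1 * g_1 = 5.09 * -4.62 = -23.5158
lambda_2 * g_2 = 6.98 * -0.86 = -6.0028
lambda_3 * g_3 = 0.24 * -4.52 = -1.0848
lambda_4 * g_4 = 1.27 * -1.06 = -1.3462
Total violation = 23.5158 + 6.0028 + 1.0848 + 1.3462 = 31.9496


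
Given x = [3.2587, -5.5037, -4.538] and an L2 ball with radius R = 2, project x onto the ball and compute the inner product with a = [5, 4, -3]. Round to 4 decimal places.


Step 1: Compute ||x|| (intermediates to 6 decimals).
||x|| = sqrt(3.2587^2 + (-5.5037)^2 + (-4.538)^2) = 7.842403
Step 2: Project.
Since ||x|| > R, scale = R/||x|| = 2/7.842403 = 0.255024, proj(x) = scale * x
proj(x) = [0.831047, -1.403576, -1.157299]
Step 3: Dot product.
a^T * proj(x) = 5*0.831047 + 4*(-1.403576) - 3*(-1.157299) = 2.0128


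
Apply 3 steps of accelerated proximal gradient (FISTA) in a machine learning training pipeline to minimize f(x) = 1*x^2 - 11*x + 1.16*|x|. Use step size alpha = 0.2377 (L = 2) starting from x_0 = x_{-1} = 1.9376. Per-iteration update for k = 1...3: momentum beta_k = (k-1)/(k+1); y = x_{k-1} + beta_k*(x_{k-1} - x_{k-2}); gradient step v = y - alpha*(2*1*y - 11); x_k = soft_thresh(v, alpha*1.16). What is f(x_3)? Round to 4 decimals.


FISTA on f(x) = 1*x^2 - 11*x + 1.16*|x|
L = 2, alpha = 0.2377
Iteration 1: beta = 0.0, y = 1.9376 + 0.0*(1.9376 - 1.9376) = 1.9376
  grad(y) = -7.1248, v = y - alpha*grad = 3.6312
  prox(v) = soft_thresh(3.6312, 0.2757) = 3.3554
Iteration 2: beta = 0.3333, y = 3.3554 + 0.3333*(3.3554 - 1.9376) = 3.828
  grad(y) = -3.3439, v = y - alpha*grad = 4.6229
  prox(v) = soft_thresh(4.6229, 0.2757) = 4.3472
Iteration 3: beta = 0.5, y = 4.3472 + 0.5*(4.3472 - 3.3554) = 4.843
  grad(y) = -1.314, v = y - alpha*grad = 5.1554
  prox(v) = soft_thresh(5.1554, 0.2757) = 4.8796
f(x_3) = 1*4.8796^2 - 11*4.8796 + 1.16*|4.8796| = -24.2048


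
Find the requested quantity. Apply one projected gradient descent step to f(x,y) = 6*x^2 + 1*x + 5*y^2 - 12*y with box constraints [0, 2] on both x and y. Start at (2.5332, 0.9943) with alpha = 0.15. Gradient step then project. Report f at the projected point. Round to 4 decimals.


Step 1: Compute gradient at (2.5332, 0.9943).
grad_x = 2*6*2.5332 + 1 = 31.3984
grad_y = 2*5*0.9943 - 12 = -2.057
Step 2: Gradient step.
x_raw = 2.5332 - 0.15*31.3984 = -2.1766
y_raw = 0.9943 - 0.15*-2.057 = 1.3029
Step 3: Project onto [0, 2].
x_proj = clip(-2.1766) = 0.0
y_proj = clip(1.3029) = 1.3029
Step 4: Evaluate f.
f(0.0, 1.3029) = -7.1471


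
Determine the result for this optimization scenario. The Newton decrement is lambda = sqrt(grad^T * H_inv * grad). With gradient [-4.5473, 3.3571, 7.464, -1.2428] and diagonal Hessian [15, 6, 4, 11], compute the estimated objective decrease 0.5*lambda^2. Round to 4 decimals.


Step 1: H is diagonal, so H^(-1) * g = [-0.3032, 0.5595, 1.866, -0.113].
Step 2: g^T H^(-1) g = sum_i g_i^2 / H_ii
  = (-4.5473)^2/15 + (3.3571)^2/6 + (7.464)^2/4 + (-1.2428)^2/11
  = 1.3785 + 1.8784 + 13.9278 + 0.1404 = 17.3251
Step 3: Objective decrease = 0.5 * g^T H^(-1) g = 8.6626


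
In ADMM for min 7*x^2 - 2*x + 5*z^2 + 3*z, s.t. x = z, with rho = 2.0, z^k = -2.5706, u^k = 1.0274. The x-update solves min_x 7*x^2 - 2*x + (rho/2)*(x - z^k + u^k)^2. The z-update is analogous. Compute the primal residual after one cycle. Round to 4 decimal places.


ADMM iteration with rho = 2.0, z^k = -2.5706, u^k = 1.0274
Step 1: x-update.
Minimize 7*x^2 - 2*x + (2.0/2)*(x + 2.5706 + 1.0274)^2
FOC: (2*7 + 2.0)*x = 2 + 2.0*(-2.5706 - 1.0274)
x^{k+1} = -0.3248
Step 2: z-update.
Minimize 5*z^2 + 3*z + (2.0/2)*(-0.3248 - z + 1.0274)^2
FOC: (2*5 + 2.0)*z = -3 + 2.0*(-0.3248 + 1.0274)
z^{k+1} = -0.1329
Step 3: u-update.
u^{k+1} = 1.0274 - 0.3248 + 0.1329 = 0.8355
Step 4: Primal residual = |-0.3248 + 0.1329| = 0.1919


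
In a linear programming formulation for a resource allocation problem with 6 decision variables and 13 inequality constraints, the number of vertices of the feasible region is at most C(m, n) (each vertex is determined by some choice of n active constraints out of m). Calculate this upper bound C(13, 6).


Each vertex corresponds to some choice of n active constraints out of m, so the number of vertices is at most C(m, n) = m! / (n!(m-n)!).
m = 13, n = 6
Numerator: 13 * 12 * 11 * 10 * 9 * 8
Denominator: 6! = 720
C(13, 6) = 1716


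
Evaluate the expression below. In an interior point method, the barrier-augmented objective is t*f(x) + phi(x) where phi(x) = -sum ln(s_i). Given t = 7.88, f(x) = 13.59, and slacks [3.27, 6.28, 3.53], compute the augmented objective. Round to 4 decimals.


Step 1: Compute log-barrier.
ln values: [1.1848, 1.8374, 1.2613]
phi = -(1.1848 + 1.8374 + 1.2613) = -4.2835
Step 2: Compute augmented objective.
t*f(x) = 7.88*13.59 = 107.0892
Total = 107.0892 - 4.2835 = 102.8057


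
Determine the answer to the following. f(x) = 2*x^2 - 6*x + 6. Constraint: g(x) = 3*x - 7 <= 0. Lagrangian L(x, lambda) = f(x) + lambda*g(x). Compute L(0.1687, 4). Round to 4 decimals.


Step 1: Evaluate f(x).
f(0.1687) = 2*0.1687^2 - 6*0.1687 + 6 = 5.0447
Step 2: Evaluate g(x).
g(0.1687) = 3*0.1687 - 7 = -6.4939
Step 3: Compute Lagrangian.
L = 5.0447 + 4*-6.4939 = -20.9309


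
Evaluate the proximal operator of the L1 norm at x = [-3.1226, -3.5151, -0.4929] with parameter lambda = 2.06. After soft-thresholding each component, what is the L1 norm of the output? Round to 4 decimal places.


Soft-thresholding with lambda = 2.06:
prox(-3.1226) = sign(-3.1226)*max(|-3.1226| - 2.06, 0) = -1.0626
prox(-3.5151) = sign(-3.5151)*max(|-3.5151| - 2.06, 0) = -1.4551
prox(-0.4929) = sign(-0.4929)*max(|-0.4929| - 2.06, 0) = 0.0
prox(x) = [-1.0626, -1.4551, 0.0]
||prox(x)||_1 = 1.0626 + 1.4551 + 0.0 = 2.5177


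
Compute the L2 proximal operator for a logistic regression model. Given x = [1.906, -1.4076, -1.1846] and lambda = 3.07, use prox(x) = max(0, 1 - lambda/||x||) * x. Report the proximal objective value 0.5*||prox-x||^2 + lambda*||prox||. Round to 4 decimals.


Step 1: Compute ||x||.
||x|| = 2.649
Step 2: Compute scaling factor.
scale = max(0, 1 - 3.07/2.649) = 0.0
Step 3: prox(x) = [0.0, -0.0, -0.0]
||prox(x)|| = 0.0
Step 4: Proximal objective.
0.5*||prox-x||^2 = 3.5087
lambda*||prox|| = 0.0
Total = 3.5087


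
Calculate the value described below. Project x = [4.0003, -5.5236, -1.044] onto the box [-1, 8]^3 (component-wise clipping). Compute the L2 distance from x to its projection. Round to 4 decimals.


Project each component onto [-1, 8].
clip(4.0003) = 4.0003, clip(-5.5236) = -1.0, clip(-1.044) = -1.0
Projection = [4.0003, -1.0, -1.0]
Squared diffs: [0.0, 20.463, 0.0019]
Distance = sqrt(20.4649) = 4.5238


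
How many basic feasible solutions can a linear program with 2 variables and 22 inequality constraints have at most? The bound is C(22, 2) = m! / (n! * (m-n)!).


Each vertex corresponds to some choice of n active constraints out of m, so the number of vertices is at most C(m, n) = m! / (n!(m-n)!).
m = 22, n = 2
Numerator: 22 * 21
Denominator: 2! = 2
C(22, 2) = 231


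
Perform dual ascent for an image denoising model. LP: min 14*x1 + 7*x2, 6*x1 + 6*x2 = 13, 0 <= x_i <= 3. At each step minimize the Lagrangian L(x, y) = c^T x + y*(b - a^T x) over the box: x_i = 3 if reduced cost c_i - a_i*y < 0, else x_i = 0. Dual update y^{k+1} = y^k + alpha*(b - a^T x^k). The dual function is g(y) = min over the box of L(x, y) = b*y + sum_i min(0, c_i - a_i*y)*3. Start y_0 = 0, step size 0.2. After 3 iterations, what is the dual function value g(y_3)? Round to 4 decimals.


Dual ascent for LP: min 14*x1 + 7*x2, 6*x1 + 6*x2 = 13, 0 <= x_i <= 3
Step 1: y^k = 0.0, reduced costs: (14.0, 7.0)
  x^k = (0.0, 0.0), subgradient = b - a^T x = 13.0
  y^{k+1} = 0.0 + 0.2*13.0 = 2.6
Step 2: y^k = 2.6, reduced costs: (-1.6, -8.6)
  x^k = (3.0, 3.0), subgradient = b - a^T x = -23.0
  y^{k+1} = 2.6 + 0.2*-23.0 = -2.0
Step 3: y^k = -2.0, reduced costs: (26.0, 19.0)
  x^k = (0.0, 0.0), subgradient = b - a^T x = 13.0
  y^{k+1} = -2.0 + 0.2*13.0 = 0.6
Dual objective at y_3 = 0.6: reduced costs (10.4, 3.4), box minimizer x = (0.0, 0.0)
g(y_3) = b*y + (c1 - a1*y)*x1 + (c2 - a2*y)*x2 = 13*0.6 + 10.4*0.0 + 3.4*0.0 = 7.8 + 0.0 + 0.0 = 7.8


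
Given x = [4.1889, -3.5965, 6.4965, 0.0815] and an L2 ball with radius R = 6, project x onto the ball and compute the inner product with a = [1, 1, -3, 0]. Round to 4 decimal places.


Step 1: Compute ||x|| (intermediates to 6 decimals).
||x|| = sqrt(4.1889^2 + (-3.5965)^2 + 6.4965^2 + 0.0815^2) = 8.52601
Step 2: Project.
Since ||x|| > R, scale = R/||x|| = 6/8.52601 = 0.703729, proj(x) = scale * x
proj(x) = [2.94785, -2.530961, 4.571775, 0.057354]
Step 3: Dot product.
a^T * proj(x) = 1*2.94785 + 1*(-2.530961) - 3*4.571775 + 0*0.057354 = -13.2984


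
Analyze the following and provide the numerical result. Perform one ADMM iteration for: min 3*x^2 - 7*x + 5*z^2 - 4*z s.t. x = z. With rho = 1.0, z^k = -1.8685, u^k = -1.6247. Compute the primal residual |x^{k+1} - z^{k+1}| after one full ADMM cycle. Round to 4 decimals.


ADMM iteration with rho = 1.0, z^k = -1.8685, u^k = -1.6247
Step 1: x-update.
Minimize 3*x^2 - 7*x + (1.0/2)*(x + 1.8685 - 1.6247)^2
FOC: (2*3 + 1.0)*x = 7 + 1.0*(-1.8685 + 1.6247)
x^{k+1} = 0.9652
Step 2: z-update.
Minimize 5*z^2 - 4*z + (1.0/2)*(0.9652 - z - 1.6247)^2
FOC: (2*5 + 1.0)*z = 4 + 1.0*(0.9652 - 1.6247)
z^{k+1} = 0.3037
Step 3: u-update.
u^{k+1} = -1.6247 + 0.9652 - 0.3037 = -0.9632
Step 4: Primal residual = |0.9652 - 0.3037| = 0.6615


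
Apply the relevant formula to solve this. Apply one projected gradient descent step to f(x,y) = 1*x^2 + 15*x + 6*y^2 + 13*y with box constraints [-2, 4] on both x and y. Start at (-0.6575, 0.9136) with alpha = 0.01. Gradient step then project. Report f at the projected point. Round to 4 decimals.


Step 1: Compute gradient at (-0.6575, 0.9136).
grad_x = 2*1*-0.6575 + 15 = 13.685
grad_y = 2*6*0.9136 + 13 = 23.9632
Step 2: Gradient step.
x_raw = -0.6575 - 0.01*13.685 = -0.7944
y_raw = 0.9136 - 0.01*23.9632 = 0.674
Step 3: Project onto [-2, 4].
x_proj = clip(-0.7944) = -0.7944
y_proj = clip(0.674) = 0.674
Step 4: Evaluate f.
f(-0.7944, 0.674) = 0.2027


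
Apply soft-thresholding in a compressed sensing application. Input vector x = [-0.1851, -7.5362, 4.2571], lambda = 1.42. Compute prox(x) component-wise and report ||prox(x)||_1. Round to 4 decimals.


Soft-thresholding with lambda = 1.42:
prox(-0.1851) = sign(-0.1851)*max(|-0.1851| - 1.42, 0) = 0.0
prox(-7.5362) = sign(-7.5362)*max(|-7.5362| - 1.42, 0) = -6.1162
prox(4.2571) = sign(4.2571)*max(|4.2571| - 1.42, 0) = 2.8371
prox(x) = [0.0, -6.1162, 2.8371]
||prox(x)||_1 = 0.0 + 6.1162 + 2.8371 = 8.9533


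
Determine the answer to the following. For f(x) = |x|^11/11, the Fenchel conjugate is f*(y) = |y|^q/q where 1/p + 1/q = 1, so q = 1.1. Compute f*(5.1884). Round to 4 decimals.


The conjugate exponent q satisfies 1/p + 1/q = 1.
p = 11, so q = 11/(11 - 1) = 1.1
|y|^q = 5.1884^1.1 = 6.117
f*(5.1884) = 6.117 / 1.1 = 5.5609


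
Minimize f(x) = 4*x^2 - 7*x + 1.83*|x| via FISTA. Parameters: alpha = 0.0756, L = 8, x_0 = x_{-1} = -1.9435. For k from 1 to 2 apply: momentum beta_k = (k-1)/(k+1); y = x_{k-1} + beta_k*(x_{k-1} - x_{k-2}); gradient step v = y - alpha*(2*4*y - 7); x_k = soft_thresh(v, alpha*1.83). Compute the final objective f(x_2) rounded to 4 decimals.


FISTA on f(x) = 4*x^2 - 7*x + 1.83*|x|
L = 8, alpha = 0.0756
Iteration 1: beta = 0.0, y = -1.9435 + 0.0*(-1.9435 + 1.9435) = -1.9435
  grad(y) = -22.548, v = y - alpha*grad = -0.2389
  prox(v) = soft_thresh(-0.2389, 0.1383) = -0.1005
Iteration 2: beta = 0.3333, y = -0.1005 + 0.3333*(-0.1005 + 1.9435) = 0.5138
  grad(y) = -2.8896, v = y - alpha*grad = 0.7323
  prox(v) = soft_thresh(0.7323, 0.1383) = 0.5939
f(x_2) = 4*0.5939^2 - 7*0.5939 + 1.83*|0.5939| = -1.6596


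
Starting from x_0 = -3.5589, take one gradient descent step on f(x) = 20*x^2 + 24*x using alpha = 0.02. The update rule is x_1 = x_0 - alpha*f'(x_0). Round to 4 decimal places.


We compute the gradient at x_0 and apply the update.
f'(x) = 40*x + 24
f'(-3.5589) = 40*-3.5589 + 24 = -118.356
x_1 = -3.5589 - 0.02*-118.356 = -1.1918


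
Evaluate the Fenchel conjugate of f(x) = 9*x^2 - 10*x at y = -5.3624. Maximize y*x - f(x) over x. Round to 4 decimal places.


f*(y) = sup_x {y*x - a*x^2 - b*x} = sup_x {(y-b)*x - a*x^2}
FOC: (y - b) - 2a*x = 0 => x* = (y - b)/(2a)
x* = (-5.3624 + 10)/(2*9) = 0.2576
f*(-5.3624) = (y-b)^2/(4a) = (-5.3624 + 10)^2/(4*9)
= 21.5073/36 = 0.5974


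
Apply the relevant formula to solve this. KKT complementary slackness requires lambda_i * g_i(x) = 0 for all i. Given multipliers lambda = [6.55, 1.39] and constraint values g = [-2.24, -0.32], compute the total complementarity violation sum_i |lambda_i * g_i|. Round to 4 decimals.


KKT complementary slackness check:
lambda_1 * g_1 = 6.55 * -2.24 = -14.672
lambda_2 * g_2 = 1.39 * -0.32 = -0.4448
Total violation = 14.672 + 0.4448 = 15.1168


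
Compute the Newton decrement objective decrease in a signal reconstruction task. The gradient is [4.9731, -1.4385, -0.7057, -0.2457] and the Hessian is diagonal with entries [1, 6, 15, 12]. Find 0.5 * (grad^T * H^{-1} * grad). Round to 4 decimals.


Step 1: H is diagonal, so H^(-1) * g = [4.9731, -0.2398, -0.047, -0.0205].
Step 2: g^T H^(-1) g = sum_i g_i^2 / H_ii
  = (4.9731)^2/1 + (-1.4385)^2/6 + (-0.7057)^2/15 + (-0.2457)^2/12
  = 24.7317 + 0.3449 + 0.0332 + 0.005 = 25.1148
Step 3: Objective decrease = 0.5 * g^T H^(-1) g = 12.5574


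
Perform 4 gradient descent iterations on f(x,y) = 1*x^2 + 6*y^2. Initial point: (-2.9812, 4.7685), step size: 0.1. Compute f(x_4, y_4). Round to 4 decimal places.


Gradient descent on f(x,y) = 1*x^2 + 6*y^2.
Starting point: (-2.9812, 4.7685), alpha = 0.1
Step 1: grad_x = 2*1*-2.9812 = -5.9624, grad_y = 2*6*4.7685 = 57.222
  x_1 = -2.9812 - 0.1*-5.9624 = -2.385
  y_1 = 4.7685 - 0.1*57.222 = -0.9537
Step 2: grad_x = 2*1*-2.385 = -4.7699, grad_y = 2*6*-0.9537 = -11.4444
  x_2 = -2.385 - 0.1*-4.7699 = -1.908
  y_2 = -0.9537 - 0.1*-11.4444 = 0.1907
Step 3: grad_x = 2*1*-1.908 = -3.8159, grad_y = 2*6*0.1907 = 2.2889
  x_3 = -1.908 - 0.1*-3.8159 = -1.5264
  y_3 = 0.1907 - 0.1*2.2889 = -0.0381
Step 4: grad_x = 2*1*-1.5264 = -3.0527, grad_y = 2*6*-0.0381 = -0.4578
  x_4 = -1.5264 - 0.1*-3.0527 = -1.2211
  y_4 = -0.0381 - 0.1*-0.4578 = 0.0076
f(-1.2211, 0.0076) = 1*(-1.2211)^2 + 6*0.0076^2 = 1.4914


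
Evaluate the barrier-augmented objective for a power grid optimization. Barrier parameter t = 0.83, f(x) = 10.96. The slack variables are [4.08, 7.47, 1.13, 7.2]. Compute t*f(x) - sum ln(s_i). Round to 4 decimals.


Step 1: Compute log-barrier.
ln values: [1.4061, 2.0109, 0.1222, 1.9741]
phi = -(1.4061 + 2.0109 + 0.1222 + 1.9741) = -5.5133
Step 2: Compute augmented objective.
t*f(x) = 0.83*10.96 = 9.0968
Total = 9.0968 - 5.5133 = 3.5835


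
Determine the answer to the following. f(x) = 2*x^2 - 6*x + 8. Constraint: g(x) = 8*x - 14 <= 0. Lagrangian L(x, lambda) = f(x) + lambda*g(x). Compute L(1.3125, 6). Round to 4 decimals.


Step 1: Evaluate f(x).
f(1.3125) = 2*1.3125^2 - 6*1.3125 + 8 = 3.5703
Step 2: Evaluate g(x).
g(1.3125) = 8*1.3125 - 14 = -3.5
Step 3: Compute Lagrangian.
L = 3.5703 + 6*-3.5 = -17.4297


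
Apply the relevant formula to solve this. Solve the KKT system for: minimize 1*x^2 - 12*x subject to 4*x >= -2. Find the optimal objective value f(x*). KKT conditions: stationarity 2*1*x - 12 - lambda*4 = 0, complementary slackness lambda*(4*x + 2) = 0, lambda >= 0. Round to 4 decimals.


Step 1: Try lambda = 0 (constraint inactive).
Stationarity: 2*1*x - 12 = 0
x* = 12/(2*1) = 6.0
Check constraint: 4*6.0 = 24.0 >= -2 -- satisfied.
Step 2: Compute optimal value.
f(x*) = 1*6.0^2 - 12*6.0 = -36.0


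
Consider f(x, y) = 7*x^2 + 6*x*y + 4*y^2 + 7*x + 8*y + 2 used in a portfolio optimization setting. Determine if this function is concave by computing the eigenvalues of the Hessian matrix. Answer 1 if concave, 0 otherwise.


The Hessian of f(x,y) = 7*x^2 + 6*x*y + 4*y^2 + 7*x + 8*y + 2 is:
H = [[14, 6], [6, 8]]
Trace = 14 + 8 = 22
Determinant = 14*8 - (6)^2 = 76
Discriminant = (22)^2 - 4*76 = 180.0
Eigenvalues: lambda_1 = 4.2918, lambda_2 = 17.7082
The function is not concave.

0


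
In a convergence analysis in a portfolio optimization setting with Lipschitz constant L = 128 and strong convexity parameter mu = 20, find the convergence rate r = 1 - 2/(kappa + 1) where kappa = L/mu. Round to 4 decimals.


Step 1: Compute the condition number.
kappa = L/mu = 128/20 = 6.4
Step 2: Compute the convergence rate.
r = 1 - 2/(kappa + 1) = 1 - 2*mu/(L + mu) = (L - mu)/(L + mu) = 108/148 = 0.7297


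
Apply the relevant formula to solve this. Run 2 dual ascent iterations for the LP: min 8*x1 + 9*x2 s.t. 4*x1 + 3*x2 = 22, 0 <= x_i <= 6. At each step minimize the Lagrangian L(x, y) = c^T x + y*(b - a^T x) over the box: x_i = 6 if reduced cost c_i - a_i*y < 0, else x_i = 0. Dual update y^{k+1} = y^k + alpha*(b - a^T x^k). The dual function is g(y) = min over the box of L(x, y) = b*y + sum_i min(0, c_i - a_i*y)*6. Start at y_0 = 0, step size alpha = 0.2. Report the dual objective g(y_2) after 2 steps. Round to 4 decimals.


Dual ascent for LP: min 8*x1 + 9*x2, 4*x1 + 3*x2 = 22, 0 <= x_i <= 6
Step 1: y^k = 0.0, reduced costs: (8.0, 9.0)
  x^k = (0.0, 0.0), subgradient = b - a^T x = 22.0
  y^{k+1} = 0.0 + 0.2*22.0 = 4.4
Step 2: y^k = 4.4, reduced costs: (-9.6, -4.2)
  x^k = (6.0, 6.0), subgradient = b - a^T x = -20.0
  y^{k+1} = 4.4 + 0.2*-20.0 = 0.4
Dual objective at y_2 = 0.4: reduced costs (6.4, 7.8), box minimizer x = (0.0, 0.0)
g(y_2) = b*y + (c1 - a1*y)*x1 + (c2 - a2*y)*x2 = 22*0.4 + 6.4*0.0 + 7.8*0.0 = 8.8 + 0.0 + 0.0 = 8.8


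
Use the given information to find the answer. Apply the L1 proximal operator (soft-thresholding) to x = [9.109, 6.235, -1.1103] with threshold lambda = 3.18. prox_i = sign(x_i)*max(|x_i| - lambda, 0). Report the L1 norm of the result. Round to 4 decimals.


Soft-thresholding with lambda = 3.18:
prox(9.109) = sign(9.109)*max(|9.109| - 3.18, 0) = 5.929
prox(6.235) = sign(6.235)*max(|6.235| - 3.18, 0) = 3.055
prox(-1.1103) = sign(-1.1103)*max(|-1.1103| - 3.18, 0) = 0.0
prox(x) = [5.929, 3.055, 0.0]
||prox(x)||_1 = 5.929 + 3.055 + 0.0 = 8.984


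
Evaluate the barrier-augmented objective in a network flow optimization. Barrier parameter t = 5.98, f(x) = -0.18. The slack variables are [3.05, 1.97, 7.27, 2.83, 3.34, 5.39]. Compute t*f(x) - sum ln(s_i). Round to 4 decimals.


Step 1: Compute log-barrier.
ln values: [1.1151, 0.678, 1.9838, 1.0403, 1.206, 1.6845]
phi = -(1.1151 + 0.678 + 1.9838 + 1.0403 + 1.206 + 1.6845) = -7.7077
Step 2: Compute augmented objective.
t*f(x) = 5.98*-0.18 = -1.0764
Total = -1.0764 - 7.7077 = -8.7841


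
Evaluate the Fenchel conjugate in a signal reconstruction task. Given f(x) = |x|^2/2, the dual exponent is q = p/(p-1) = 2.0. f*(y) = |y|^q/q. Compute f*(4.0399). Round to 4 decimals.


The conjugate exponent q satisfies 1/p + 1/q = 1.
p = 2, so q = 2/(2 - 1) = 2.0
|y|^q = 4.0399^2.0 = 16.3208
f*(4.0399) = 16.3208 / 2.0 = 8.1604


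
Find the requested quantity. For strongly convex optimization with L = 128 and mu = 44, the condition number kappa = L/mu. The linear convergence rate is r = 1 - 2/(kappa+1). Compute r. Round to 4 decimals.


Step 1: Compute the condition number.
kappa = L/mu = 128/44 = 2.9091
Step 2: Compute the convergence rate.
r = 1 - 2/(kappa + 1) = 1 - 2*mu/(L + mu) = (L - mu)/(L + mu) = 84/172 = 0.4884


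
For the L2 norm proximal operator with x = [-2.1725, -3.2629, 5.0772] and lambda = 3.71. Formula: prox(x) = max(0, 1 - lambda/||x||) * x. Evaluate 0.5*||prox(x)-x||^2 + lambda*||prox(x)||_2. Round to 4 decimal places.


Step 1: Compute ||x||.
||x|| = 6.4144
Step 2: Compute scaling factor.
scale = max(0, 1 - 3.71/6.4144) = 0.4216
Step 3: prox(x) = [-0.916, -1.3757, 2.1406]
||prox(x)|| = 2.7044
Step 4: Proximal objective.
0.5*||prox-x||^2 = 6.8821
lambda*||prox|| = 10.0333
Total = 16.9153


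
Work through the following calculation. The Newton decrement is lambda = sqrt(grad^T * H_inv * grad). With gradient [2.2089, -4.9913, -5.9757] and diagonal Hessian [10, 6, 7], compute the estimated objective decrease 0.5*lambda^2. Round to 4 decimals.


Step 1: H is diagonal, so H^(-1) * g = [0.2209, -0.8319, -0.8537].
Step 2: g^T H^(-1) g = sum_i g_i^2 / H_ii
  = (2.2089)^2/10 + (-4.9913)^2/6 + (-5.9757)^2/7
  = 0.4879 + 4.1522 + 5.1013 = 9.7414
Step 3: Objective decrease = 0.5 * g^T H^(-1) g = 4.8707


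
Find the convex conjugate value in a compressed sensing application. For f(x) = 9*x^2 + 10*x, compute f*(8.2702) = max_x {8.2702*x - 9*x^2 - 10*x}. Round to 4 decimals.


f*(y) = sup_x {y*x - a*x^2 - b*x} = sup_x {(y-b)*x - a*x^2}
FOC: (y - b) - 2a*x = 0 => x* = (y - b)/(2a)
x* = (8.2702 - 10)/(2*9) = -0.0961
f*(8.2702) = (y-b)^2/(4a) = (8.2702 - 10)^2/(4*9)
= 2.9922/36 = 0.0831


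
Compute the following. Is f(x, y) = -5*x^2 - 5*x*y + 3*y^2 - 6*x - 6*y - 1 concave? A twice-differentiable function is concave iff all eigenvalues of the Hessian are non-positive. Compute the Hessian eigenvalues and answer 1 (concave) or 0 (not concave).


The Hessian of f(x,y) = -5*x^2 - 5*x*y + 3*y^2 - 6*x - 6*y - 1 is:
H = [[-10, -5], [-5, 6]]
Trace = -10 + 6 = -4
Determinant = -10*6 - (-5)^2 = -85
Discriminant = (-4)^2 - 4*-85 = 356.0
Eigenvalues: lambda_1 = -11.434, lambda_2 = 7.434
The function is not concave.

0


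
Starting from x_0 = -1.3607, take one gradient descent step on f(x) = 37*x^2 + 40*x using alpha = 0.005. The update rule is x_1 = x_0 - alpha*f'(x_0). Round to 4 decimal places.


We compute the gradient at x_0 and apply the update.
f'(x) = 74*x + 40
f'(-1.3607) = 74*-1.3607 + 40 = -60.6918
x_1 = -1.3607 - 0.005*-60.6918 = -1.0572


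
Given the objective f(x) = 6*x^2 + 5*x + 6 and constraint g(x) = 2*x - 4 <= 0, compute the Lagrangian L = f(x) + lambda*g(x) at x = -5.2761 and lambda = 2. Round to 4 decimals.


Step 1: Evaluate f(x).
f(-5.2761) = 6*(-5.2761)^2 + 5*(-5.2761) + 6 = 146.6429
Step 2: Evaluate g(x).
g(-5.2761) = 2*-5.2761 - 4 = -14.5522
Step 3: Compute Lagrangian.
L = 146.6429 + 2*-14.5522 = 117.5385


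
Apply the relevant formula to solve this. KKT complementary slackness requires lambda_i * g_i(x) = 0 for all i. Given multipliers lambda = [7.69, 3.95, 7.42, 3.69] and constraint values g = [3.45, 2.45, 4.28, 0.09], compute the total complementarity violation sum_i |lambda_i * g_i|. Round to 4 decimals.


KKT complementary slackness check:
lambda_1 * g_1 = 7.69 * 3.45 = 26.5305
lambda_2 * g_2 = 3.95 * 2.45 = 9.6775
lambda_3 * g_3 = 7.42 * 4.28 = 31.7576
lambda_4 * g_4 = 3.69 * 0.09 = 0.3321
Total violation = 26.5305 + 9.6775 + 31.7576 + 0.3321 = 68.2977


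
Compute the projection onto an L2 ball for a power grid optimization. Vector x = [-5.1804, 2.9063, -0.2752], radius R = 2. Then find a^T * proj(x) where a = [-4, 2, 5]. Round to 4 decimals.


Step 1: Compute ||x|| (intermediates to 6 decimals).
||x|| = sqrt((-5.1804)^2 + 2.9063^2 + (-0.2752)^2) = 5.946332
Step 2: Project.
Since ||x|| > R, scale = R/||x|| = 2/5.946332 = 0.336342, proj(x) = scale * x
proj(x) = [-1.742386, 0.977511, -0.092561]
Step 3: Dot product.
a^T * proj(x) = -4*(-1.742386) + 2*0.977511 + 5*(-0.092561) = 8.4618


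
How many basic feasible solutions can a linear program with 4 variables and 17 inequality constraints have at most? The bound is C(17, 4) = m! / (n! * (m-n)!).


Each vertex corresponds to some choice of n active constraints out of m, so the number of vertices is at most C(m, n) = m! / (n!(m-n)!).
m = 17, n = 4
Numerator: 17 * 16 * 15 * 14
Denominator: 4! = 24
C(17, 4) = 2380


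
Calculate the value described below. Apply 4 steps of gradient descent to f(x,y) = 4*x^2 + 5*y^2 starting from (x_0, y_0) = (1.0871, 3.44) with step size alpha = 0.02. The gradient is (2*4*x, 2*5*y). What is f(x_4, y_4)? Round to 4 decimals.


Gradient descent on f(x,y) = 4*x^2 + 5*y^2.
Starting point: (1.0871, 3.44), alpha = 0.02
Step 1: grad_x = 2*4*1.0871 = 8.6968, grad_y = 2*5*3.44 = 34.4
  x_1 = 1.0871 - 0.02*8.6968 = 0.9132
  y_1 = 3.44 - 0.02*34.4 = 2.752
Step 2: grad_x = 2*4*0.9132 = 7.3053, grad_y = 2*5*2.752 = 27.52
  x_2 = 0.9132 - 0.02*7.3053 = 0.7671
  y_2 = 2.752 - 0.02*27.52 = 2.2016
Step 3: grad_x = 2*4*0.7671 = 6.1365, grad_y = 2*5*2.2016 = 22.016
  x_3 = 0.7671 - 0.02*6.1365 = 0.6443
  y_3 = 2.2016 - 0.02*22.016 = 1.7613
Step 4: grad_x = 2*4*0.6443 = 5.1546, grad_y = 2*5*1.7613 = 17.6128
  x_4 = 0.6443 - 0.02*5.1546 = 0.5412
  y_4 = 1.7613 - 0.02*17.6128 = 1.409
f(0.5412, 1.409) = 4*0.5412^2 + 5*1.409^2 = 11.0985


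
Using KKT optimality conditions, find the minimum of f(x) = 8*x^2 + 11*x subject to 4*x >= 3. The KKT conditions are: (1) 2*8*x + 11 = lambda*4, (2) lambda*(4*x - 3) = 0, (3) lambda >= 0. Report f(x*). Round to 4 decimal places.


Step 1: Try lambda = 0 (constraint inactive).
x_unc = -11/(2*8) = -0.6875
Check: 4*-0.6875 = -2.75 < 3 -- violated!
Step 2: Constraint must be active: 4*x = 3
x* = 3/4 = 0.75
lambda = (2*8*0.75 + 11)/4 = 5.75
Step 3: Compute optimal value.
f(x*) = 8*0.75^2 + 11*0.75 = 12.75


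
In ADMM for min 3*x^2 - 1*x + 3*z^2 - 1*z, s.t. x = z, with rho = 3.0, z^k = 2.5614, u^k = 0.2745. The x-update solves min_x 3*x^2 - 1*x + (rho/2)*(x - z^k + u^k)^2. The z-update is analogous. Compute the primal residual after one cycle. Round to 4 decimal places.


ADMM iteration with rho = 3.0, z^k = 2.5614, u^k = 0.2745
Step 1: x-update.
Minimize 3*x^2 - 1*x + (3.0/2)*(x - 2.5614 + 0.2745)^2
FOC: (2*3 + 3.0)*x = 1 + 3.0*(2.5614 - 0.2745)
x^{k+1} = 0.8734
Step 2: z-update.
Minimize 3*z^2 - 1*z + (3.0/2)*(0.8734 - z + 0.2745)^2
FOC: (2*3 + 3.0)*z = 1 + 3.0*(0.8734 + 0.2745)
z^{k+1} = 0.4937
Step 3: u-update.
u^{k+1} = 0.2745 + 0.8734 - 0.4937 = 0.6542
Step 4: Primal residual = |0.8734 - 0.4937| = 0.3797


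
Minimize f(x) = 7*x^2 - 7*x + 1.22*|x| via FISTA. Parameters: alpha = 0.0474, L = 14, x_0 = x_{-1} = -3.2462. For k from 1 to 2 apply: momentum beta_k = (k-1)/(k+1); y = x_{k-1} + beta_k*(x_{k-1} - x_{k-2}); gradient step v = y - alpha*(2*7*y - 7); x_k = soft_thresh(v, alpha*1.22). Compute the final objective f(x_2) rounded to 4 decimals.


FISTA on f(x) = 7*x^2 - 7*x + 1.22*|x|
L = 14, alpha = 0.0474
Iteration 1: beta = 0.0, y = -3.2462 + 0.0*(-3.2462 + 3.2462) = -3.2462
  grad(y) = -52.4468, v = y - alpha*grad = -0.7602
  prox(v) = soft_thresh(-0.7602, 0.0578) = -0.7024
Iteration 2: beta = 0.3333, y = -0.7024 + 0.3333*(-0.7024 + 3.2462) = 0.1455
  grad(y) = -4.9624, v = y - alpha*grad = 0.3808
  prox(v) = soft_thresh(0.3808, 0.0578) = 0.3229
f(x_2) = 7*0.3229^2 - 7*0.3229 + 1.22*|0.3229| = -1.1366


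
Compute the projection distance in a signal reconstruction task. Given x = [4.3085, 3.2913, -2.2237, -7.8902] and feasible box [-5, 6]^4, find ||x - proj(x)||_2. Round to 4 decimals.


Project each component onto [-5, 6].
clip(4.3085) = 4.3085, clip(3.2913) = 3.2913, clip(-2.2237) = -2.2237, clip(-7.8902) = -5.0
Projection = [4.3085, 3.2913, -2.2237, -5.0]
Squared diffs: [0.0, 0.0, 0.0, 8.3533]
Distance = sqrt(8.3533) = 2.8902


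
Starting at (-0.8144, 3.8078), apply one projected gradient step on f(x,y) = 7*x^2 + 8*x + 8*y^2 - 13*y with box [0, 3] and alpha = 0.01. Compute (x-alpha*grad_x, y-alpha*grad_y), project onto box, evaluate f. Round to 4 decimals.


Step 1: Compute gradient at (-0.8144, 3.8078).
grad_x = 2*7*-0.8144 + 8 = -3.4016
grad_y = 2*8*3.8078 - 13 = 47.9248
Step 2: Gradient step.
x_raw = -0.8144 - 0.01*-3.4016 = -0.7804
y_raw = 3.8078 - 0.01*47.9248 = 3.3286
Step 3: Project onto [0, 3].
x_proj = clip(-0.7804) = 0.0
y_proj = clip(3.3286) = 3.0
Step 4: Evaluate f.
f(0.0, 3.0) = 33.0


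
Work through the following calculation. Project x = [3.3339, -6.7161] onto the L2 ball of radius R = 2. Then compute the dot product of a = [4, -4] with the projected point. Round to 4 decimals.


Step 1: Compute ||x|| (intermediates to 6 decimals).
||x|| = sqrt(3.3339^2 + (-6.7161)^2) = 7.498059
Step 2: Project.
Since ||x|| > R, scale = R/||x|| = 2/7.498059 = 0.266736, proj(x) = scale * x
proj(x) = [0.889271, -1.791426]
Step 3: Dot product.
a^T * proj(x) = 4*0.889271 - 4*(-1.791426) = 10.7228


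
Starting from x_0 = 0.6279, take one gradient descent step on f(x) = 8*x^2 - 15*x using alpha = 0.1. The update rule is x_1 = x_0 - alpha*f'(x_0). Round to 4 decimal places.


We compute the gradient at x_0 and apply the update.
f'(x) = 16*x - 15
f'(0.6279) = 16*0.6279 - 15 = -4.9536
x_1 = 0.6279 - 0.1*-4.9536 = 1.1233


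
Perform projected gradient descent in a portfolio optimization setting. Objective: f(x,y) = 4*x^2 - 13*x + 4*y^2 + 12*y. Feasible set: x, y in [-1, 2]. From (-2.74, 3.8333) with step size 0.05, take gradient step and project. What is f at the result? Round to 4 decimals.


Step 1: Compute gradient at (-2.74, 3.8333).
grad_x = 2*4*-2.74 - 13 = -34.92
grad_y = 2*4*3.8333 + 12 = 42.6664
Step 2: Gradient step.
x_raw = -2.74 - 0.05*-34.92 = -0.994
y_raw = 3.8333 - 0.05*42.6664 = 1.7
Step 3: Project onto [-1, 2].
x_proj = clip(-0.994) = -0.994
y_proj = clip(1.7) = 1.7
Step 4: Evaluate f.
f(-0.994, 1.7) = 48.8336


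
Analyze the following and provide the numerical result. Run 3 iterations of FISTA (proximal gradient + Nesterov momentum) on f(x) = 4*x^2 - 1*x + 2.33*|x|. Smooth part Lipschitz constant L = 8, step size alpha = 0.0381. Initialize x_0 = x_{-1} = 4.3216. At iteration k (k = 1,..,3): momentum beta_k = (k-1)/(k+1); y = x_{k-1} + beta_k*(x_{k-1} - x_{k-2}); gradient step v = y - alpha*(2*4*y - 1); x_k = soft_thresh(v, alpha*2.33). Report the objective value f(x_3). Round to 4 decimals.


FISTA on f(x) = 4*x^2 - 1*x + 2.33*|x|
L = 8, alpha = 0.0381
Iteration 1: beta = 0.0, y = 4.3216 + 0.0*(4.3216 - 4.3216) = 4.3216
  grad(y) = 33.5728, v = y - alpha*grad = 3.0425
  prox(v) = soft_thresh(3.0425, 0.0888) = 2.9537
Iteration 2: beta = 0.3333, y = 2.9537 + 0.3333*(2.9537 - 4.3216) = 2.4977
  grad(y) = 18.9819, v = y - alpha*grad = 1.7745
  prox(v) = soft_thresh(1.7745, 0.0888) = 1.6858
Iteration 3: beta = 0.5, y = 1.6858 + 0.5*(1.6858 - 2.9537) = 1.0518
  grad(y) = 7.4142, v = y - alpha*grad = 0.7693
  prox(v) = soft_thresh(0.7693, 0.0888) = 0.6805
f(x_3) = 4*0.6805^2 - 1*0.6805 + 2.33*|0.6805| = 2.7576


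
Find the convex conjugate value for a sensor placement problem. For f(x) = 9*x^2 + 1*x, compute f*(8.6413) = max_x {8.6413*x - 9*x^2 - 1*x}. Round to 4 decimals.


f*(y) = sup_x {y*x - a*x^2 - b*x} = sup_x {(y-b)*x - a*x^2}
FOC: (y - b) - 2a*x = 0 => x* = (y - b)/(2a)
x* = (8.6413 - 1)/(2*9) = 0.4245
f*(8.6413) = (y-b)^2/(4a) = (8.6413 - 1)^2/(4*9)
= 58.3895/36 = 1.6219


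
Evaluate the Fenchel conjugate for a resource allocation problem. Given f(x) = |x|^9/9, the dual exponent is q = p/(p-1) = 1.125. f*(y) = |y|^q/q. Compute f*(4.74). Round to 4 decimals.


The conjugate exponent q satisfies 1/p + 1/q = 1.
p = 9, so q = 9/(9 - 1) = 1.125
|y|^q = 4.74^1.125 = 5.7577
f*(4.74) = 5.7577 / 1.125 = 5.118


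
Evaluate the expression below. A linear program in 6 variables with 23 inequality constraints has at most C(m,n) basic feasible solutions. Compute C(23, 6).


Each vertex corresponds to some choice of n active constraints out of m, so the number of vertices is at most C(m, n) = m! / (n!(m-n)!).
m = 23, n = 6
Numerator: 23 * 22 * 21 * 20 * 19 * 18
Denominator: 6! = 720
C(23, 6) = 100947


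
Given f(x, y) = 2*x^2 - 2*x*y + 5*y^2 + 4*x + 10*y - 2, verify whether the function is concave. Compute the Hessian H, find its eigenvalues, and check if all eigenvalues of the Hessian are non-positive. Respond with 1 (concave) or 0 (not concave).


The Hessian of f(x,y) = 2*x^2 - 2*x*y + 5*y^2 + 4*x + 10*y - 2 is:
H = [[4, -2], [-2, 10]]
Trace = 4 + 10 = 14
Determinant = 4*10 - (-2)^2 = 36
Discriminant = (14)^2 - 4*36 = 52.0
Eigenvalues: lambda_1 = 3.3944, lambda_2 = 10.6056
The function is not concave.

0


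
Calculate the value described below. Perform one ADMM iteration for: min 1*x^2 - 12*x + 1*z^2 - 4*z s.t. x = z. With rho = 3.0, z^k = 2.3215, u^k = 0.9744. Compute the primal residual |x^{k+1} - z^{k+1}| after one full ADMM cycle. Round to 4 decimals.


ADMM iteration with rho = 3.0, z^k = 2.3215, u^k = 0.9744
Step 1: x-update.
Minimize 1*x^2 - 12*x + (3.0/2)*(x - 2.3215 + 0.9744)^2
FOC: (2*1 + 3.0)*x = 12 + 3.0*(2.3215 - 0.9744)
x^{k+1} = 3.2083
Step 2: z-update.
Minimize 1*z^2 - 4*z + (3.0/2)*(3.2083 - z + 0.9744)^2
FOC: (2*1 + 3.0)*z = 4 + 3.0*(3.2083 + 0.9744)
z^{k+1} = 3.3096
Step 3: u-update.
u^{k+1} = 0.9744 + 3.2083 - 3.3096 = 0.8731
Step 4: Primal residual = |3.2083 - 3.3096| = 0.1013


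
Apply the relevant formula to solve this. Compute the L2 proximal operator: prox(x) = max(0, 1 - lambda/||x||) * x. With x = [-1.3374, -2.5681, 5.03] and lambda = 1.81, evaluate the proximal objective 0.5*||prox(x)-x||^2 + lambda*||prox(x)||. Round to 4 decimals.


Step 1: Compute ||x||.
||x|| = 5.8039
Step 2: Compute scaling factor.
scale = max(0, 1 - 1.81/5.8039) = 0.6881
Step 3: prox(x) = [-0.9203, -1.7672, 3.4613]
||prox(x)|| = 3.9939
Step 4: Proximal objective.
0.5*||prox-x||^2 = 1.6381
lambda*||prox|| = 7.229
Total = 8.8669


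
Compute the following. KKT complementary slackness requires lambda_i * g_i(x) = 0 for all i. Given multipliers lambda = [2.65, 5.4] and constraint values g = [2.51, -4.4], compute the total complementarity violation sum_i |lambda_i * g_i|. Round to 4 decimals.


KKT complementary slackness check:
lambda_1 * g_1 = 2.65 * 2.51 = 6.6515
lambda_2 * g_2 = 5.4 * -4.4 = -23.76
Total violation = 6.6515 + 23.76 = 30.4115


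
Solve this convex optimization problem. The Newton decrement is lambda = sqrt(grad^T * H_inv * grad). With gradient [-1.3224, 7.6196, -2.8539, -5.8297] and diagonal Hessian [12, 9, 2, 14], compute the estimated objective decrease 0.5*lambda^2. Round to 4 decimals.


Step 1: H is diagonal, so H^(-1) * g = [-0.1102, 0.8466, -1.427, -0.4164].
Step 2: g^T H^(-1) g = sum_i g_i^2 / H_ii
  = (-1.3224)^2/12 + (7.6196)^2/9 + (-2.8539)^2/2 + (-5.8297)^2/14
  = 0.1457 + 6.4509 + 4.0724 + 2.4275 = 13.0966
Step 3: Objective decrease = 0.5 * g^T H^(-1) g = 6.5483


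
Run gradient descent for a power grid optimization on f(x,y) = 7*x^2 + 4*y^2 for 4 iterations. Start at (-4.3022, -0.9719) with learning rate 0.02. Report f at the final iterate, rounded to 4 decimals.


Gradient descent on f(x,y) = 7*x^2 + 4*y^2.
Starting point: (-4.3022, -0.9719), alpha = 0.02
Step 1: grad_x = 2*7*-4.3022 = -60.2308, grad_y = 2*4*-0.9719 = -7.7752
  x_1 = -4.3022 - 0.02*-60.2308 = -3.0976
  y_1 = -0.9719 - 0.02*-7.7752 = -0.8164
Step 2: grad_x = 2*7*-3.0976 = -43.3662, grad_y = 2*4*-0.8164 = -6.5312
  x_2 = -3.0976 - 0.02*-43.3662 = -2.2303
  y_2 = -0.8164 - 0.02*-6.5312 = -0.6858
Step 3: grad_x = 2*7*-2.2303 = -31.2236, grad_y = 2*4*-0.6858 = -5.4862
  x_3 = -2.2303 - 0.02*-31.2236 = -1.6058
  y_3 = -0.6858 - 0.02*-5.4862 = -0.576
Step 4: grad_x = 2*7*-1.6058 = -22.481, grad_y = 2*4*-0.576 = -4.6084
  x_4 = -1.6058 - 0.02*-22.481 = -1.1562
  y_4 = -0.576 - 0.02*-4.6084 = -0.4839
f(-1.1562, -0.4839) = 7*(-1.1562)^2 + 4*(-0.4839)^2 = 10.2936
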